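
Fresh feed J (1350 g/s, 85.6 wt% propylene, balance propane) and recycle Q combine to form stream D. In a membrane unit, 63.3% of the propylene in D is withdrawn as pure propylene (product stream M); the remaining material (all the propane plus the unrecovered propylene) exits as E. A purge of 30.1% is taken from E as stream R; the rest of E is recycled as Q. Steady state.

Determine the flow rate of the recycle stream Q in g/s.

850.2 g/s

propane enters only via J and leaves only via the purge: 1350×0.144 = 0.301×(propane in E), and the membrane unit passes all propane, so propane in D = propane in E = 645.85 g/s.
propylene in D: m_A = 1350×0.856 + (1−0.301)·(1−0.633)·m_A, so m_A = 1155.6/0.7435 = 1554.3 g/s.
E = (1−0.633)×1554.3 + 645.85 = 1216.3 g/s.
Recycle Q = (1−0.301)×1216.3 = 850.19 g/s.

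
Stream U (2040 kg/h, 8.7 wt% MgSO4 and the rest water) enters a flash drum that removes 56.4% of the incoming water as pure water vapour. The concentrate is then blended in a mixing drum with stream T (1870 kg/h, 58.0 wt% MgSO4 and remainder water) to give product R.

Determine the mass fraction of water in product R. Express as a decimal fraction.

Vapour removed = 0.564×0.913×2040 = 1050.5 kg/h; concentrate = 989.54 kg/h.
water reaching the mixer = 812.06 (from concentrate) + 1870×0.420 = 1597.5 kg/h.
Product flow = 989.54 + 1870 = 2859.5 kg/h; water fraction = 0.559.

0.559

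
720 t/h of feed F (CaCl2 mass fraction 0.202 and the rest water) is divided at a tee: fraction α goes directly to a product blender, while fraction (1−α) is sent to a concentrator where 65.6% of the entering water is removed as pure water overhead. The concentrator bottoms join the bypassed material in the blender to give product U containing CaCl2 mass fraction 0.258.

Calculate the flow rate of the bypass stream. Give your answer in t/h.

421.5 t/h

All 720×0.202 = 145.44 t/h of CaCl2 reaches U, so U = 145.44/0.258 = 563.72 t/h and vapour = 156.28 t/h.
The evaporator receives (1−α)·720 of feed at 0.798 water and removes 0.656 of that water:
0.656×0.798×(1−α)×720 = 156.28
(1−α) = 156.28/376.91 = 0.4146;  α = 0.5854.
Bypass flow = 0.5854×720 = 421.47 t/h.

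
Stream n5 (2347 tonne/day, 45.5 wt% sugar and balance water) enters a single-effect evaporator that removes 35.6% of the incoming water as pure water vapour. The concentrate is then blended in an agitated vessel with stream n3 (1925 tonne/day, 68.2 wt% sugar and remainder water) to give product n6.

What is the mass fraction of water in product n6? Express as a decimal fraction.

Vapour removed = 0.356×0.545×2347 = 455.36 tonne/day; concentrate = 1891.6 tonne/day.
water reaching the mixer = 823.75 (from concentrate) + 1925×0.318 = 1435.9 tonne/day.
Product flow = 1891.6 + 1925 = 3816.6 tonne/day; water fraction = 0.376.

0.376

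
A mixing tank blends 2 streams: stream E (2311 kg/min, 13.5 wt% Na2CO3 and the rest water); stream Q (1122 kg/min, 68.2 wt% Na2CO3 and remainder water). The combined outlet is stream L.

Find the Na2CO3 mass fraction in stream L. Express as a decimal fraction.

0.3138

Total flow out = 2311 + 1122 = 3433 kg/min.
Na2CO3 in = 2311×0.135 + 1122×0.682 = 1077.2 kg/min.
Na2CO3 mass fraction in L = 1077.2/3433 = 0.3138.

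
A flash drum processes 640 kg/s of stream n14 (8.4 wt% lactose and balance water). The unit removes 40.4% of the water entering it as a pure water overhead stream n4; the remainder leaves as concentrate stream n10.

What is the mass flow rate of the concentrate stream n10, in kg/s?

403.2 kg/s

water entering = 640×0.916 = 586.24 kg/s; overhead removed = 0.404×586.24 = 236.84 kg/s.
Concentrate = 640 − 236.84 = 403.16 kg/s.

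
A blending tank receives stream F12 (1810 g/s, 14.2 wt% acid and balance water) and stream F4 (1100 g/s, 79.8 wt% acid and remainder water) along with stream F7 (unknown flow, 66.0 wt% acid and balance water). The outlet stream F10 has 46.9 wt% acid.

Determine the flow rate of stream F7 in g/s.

1204 g/s

Let F7 be the unknown flow. Total out = 2910 + F7.
acid balance: 1134.8 + 0.660·F7 = 0.469·(2910 + F7)
(0.660 − 0.469)·F7 = 0.469×2910 − 1134.8 = 229.97
F7 = 229.97 / 0.191 = 1204 g/s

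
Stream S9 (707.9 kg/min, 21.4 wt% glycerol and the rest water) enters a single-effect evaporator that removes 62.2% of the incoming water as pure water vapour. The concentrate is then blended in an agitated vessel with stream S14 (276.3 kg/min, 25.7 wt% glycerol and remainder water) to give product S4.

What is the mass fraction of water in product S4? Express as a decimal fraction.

Vapour removed = 0.622×0.786×707.9 = 346.09 kg/min; concentrate = 361.81 kg/min.
water reaching the mixer = 210.32 (from concentrate) + 276.3×0.743 = 415.61 kg/min.
Product flow = 361.81 + 276.3 = 638.11 kg/min; water fraction = 0.6513.

0.6513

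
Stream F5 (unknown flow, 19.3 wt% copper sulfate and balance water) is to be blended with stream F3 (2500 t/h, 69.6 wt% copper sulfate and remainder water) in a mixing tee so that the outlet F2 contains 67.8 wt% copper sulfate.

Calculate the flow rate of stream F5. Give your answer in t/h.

92.78 t/h

Let F5 be the unknown flow. Total out = 2500 + F5.
copper sulfate balance: 1740 + 0.193·F5 = 0.678·(2500 + F5)
(0.193 − 0.678)·F5 = 0.678×2500 − 1740 = -45
F5 = -45 / -0.485 = 92.784 t/h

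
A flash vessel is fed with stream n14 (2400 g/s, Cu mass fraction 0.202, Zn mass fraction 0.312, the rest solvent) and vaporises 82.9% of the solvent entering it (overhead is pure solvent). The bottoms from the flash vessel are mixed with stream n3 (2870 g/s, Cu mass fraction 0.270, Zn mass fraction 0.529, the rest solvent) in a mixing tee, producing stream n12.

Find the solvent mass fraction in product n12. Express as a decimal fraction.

Vapour removed = 0.829×0.486×2400 = 966.95 g/s; concentrate = 1433.1 g/s.
solvent reaching the mixer = 199.45 (from concentrate) + 2870×0.201 = 776.32 g/s.
Product flow = 1433.1 + 2870 = 4303.1 g/s; solvent fraction = 0.180.

0.180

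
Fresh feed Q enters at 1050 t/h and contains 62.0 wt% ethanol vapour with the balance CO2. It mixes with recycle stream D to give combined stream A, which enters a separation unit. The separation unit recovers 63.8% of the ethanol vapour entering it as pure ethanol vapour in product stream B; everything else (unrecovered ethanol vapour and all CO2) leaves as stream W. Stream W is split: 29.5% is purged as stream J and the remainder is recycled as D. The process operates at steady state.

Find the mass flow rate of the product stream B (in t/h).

557.7 t/h

ethanol vapour in A: m_A = 1050×0.620 + (1−0.295)·(1−0.638)·m_A, so m_A = 651/0.7448 = 874.07 t/h.
Product B = 0.638×874.07 = 557.66 t/h.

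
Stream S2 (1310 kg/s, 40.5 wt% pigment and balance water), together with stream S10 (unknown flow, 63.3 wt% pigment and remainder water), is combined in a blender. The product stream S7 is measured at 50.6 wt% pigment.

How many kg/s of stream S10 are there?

Let S10 be the unknown flow. Total out = 1310 + S10.
pigment balance: 530.55 + 0.633·S10 = 0.506·(1310 + S10)
(0.633 − 0.506)·S10 = 0.506×1310 − 530.55 = 132.31
S10 = 132.31 / 0.127 = 1041.8 kg/s

1042 kg/s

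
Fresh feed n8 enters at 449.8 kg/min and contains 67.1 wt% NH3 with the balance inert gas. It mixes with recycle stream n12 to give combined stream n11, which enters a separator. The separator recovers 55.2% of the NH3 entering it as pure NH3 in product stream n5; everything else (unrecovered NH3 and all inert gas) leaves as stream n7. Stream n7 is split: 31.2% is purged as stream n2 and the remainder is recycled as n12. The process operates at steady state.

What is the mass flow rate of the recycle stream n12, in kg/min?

460.8 kg/min

inert gas enters only via n8 and leaves only via the purge: 449.8×0.329 = 0.312×(inert gas in n7), and the separator passes all inert gas, so inert gas in n11 = inert gas in n7 = 474.31 kg/min.
NH3 in n11: m_A = 449.8×0.671 + (1−0.312)·(1−0.552)·m_A, so m_A = 301.82/0.6918 = 436.29 kg/min.
n7 = (1−0.552)×436.29 + 474.31 = 669.77 kg/min.
Recycle n12 = (1−0.312)×669.77 = 460.8 kg/min.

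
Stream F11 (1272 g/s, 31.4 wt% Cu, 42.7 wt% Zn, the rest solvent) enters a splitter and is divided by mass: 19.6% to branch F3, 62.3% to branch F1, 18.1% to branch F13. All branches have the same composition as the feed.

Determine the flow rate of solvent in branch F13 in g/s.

Branch F13 total = 0.181×1272 = 230.23 g/s.
solvent in F13 = 0.259×230.23 = 59.63 g/s.

59.63 g/s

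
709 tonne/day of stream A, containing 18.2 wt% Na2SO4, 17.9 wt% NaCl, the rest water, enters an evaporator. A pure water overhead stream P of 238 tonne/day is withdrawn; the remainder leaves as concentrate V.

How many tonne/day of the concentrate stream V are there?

Concentrate = 709 − 238 = 471 tonne/day.

471 tonne/day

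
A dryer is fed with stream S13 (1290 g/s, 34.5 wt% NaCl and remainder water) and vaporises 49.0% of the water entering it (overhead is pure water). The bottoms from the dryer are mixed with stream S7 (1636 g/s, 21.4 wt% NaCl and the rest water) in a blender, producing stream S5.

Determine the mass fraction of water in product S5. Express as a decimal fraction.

Vapour removed = 0.490×0.655×1290 = 414.03 g/s; concentrate = 875.97 g/s.
water reaching the mixer = 430.92 (from concentrate) + 1636×0.786 = 1716.8 g/s.
Product flow = 875.97 + 1636 = 2512 g/s; water fraction = 0.683.

0.683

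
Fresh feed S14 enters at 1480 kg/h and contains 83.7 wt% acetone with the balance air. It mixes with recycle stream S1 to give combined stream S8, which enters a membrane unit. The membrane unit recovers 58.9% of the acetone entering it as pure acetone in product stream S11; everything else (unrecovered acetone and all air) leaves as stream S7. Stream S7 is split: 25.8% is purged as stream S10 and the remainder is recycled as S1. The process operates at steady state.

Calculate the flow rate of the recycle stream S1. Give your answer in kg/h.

air enters only via S14 and leaves only via the purge: 1480×0.163 = 0.258×(air in S7), and the membrane unit passes all air, so air in S8 = air in S7 = 935.04 kg/h.
acetone in S8: m_A = 1480×0.837 + (1−0.258)·(1−0.589)·m_A, so m_A = 1238.8/0.6950 = 1782.3 kg/h.
S7 = (1−0.589)×1782.3 + 935.04 = 1667.6 kg/h.
Recycle S1 = (1−0.258)×1667.6 = 1237.3 kg/h.

1237 kg/h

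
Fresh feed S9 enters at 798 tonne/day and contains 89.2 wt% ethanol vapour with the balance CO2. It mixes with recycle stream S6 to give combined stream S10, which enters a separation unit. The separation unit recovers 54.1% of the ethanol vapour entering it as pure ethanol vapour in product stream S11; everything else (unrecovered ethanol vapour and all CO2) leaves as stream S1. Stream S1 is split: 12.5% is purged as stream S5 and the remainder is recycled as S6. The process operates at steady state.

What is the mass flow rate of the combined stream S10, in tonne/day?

CO2 enters only via S9 and leaves only via the purge: 798×0.108 = 0.125×(CO2 in S1), and the separation unit passes all CO2, so CO2 in S10 = CO2 in S1 = 689.47 tonne/day.
ethanol vapour in S10: m_A = 798×0.892 + (1−0.125)·(1−0.541)·m_A, so m_A = 711.82/0.5984 = 1189.6 tonne/day.
S10 = 1189.6 + 689.47 = 1879.1 tonne/day.

1879 tonne/day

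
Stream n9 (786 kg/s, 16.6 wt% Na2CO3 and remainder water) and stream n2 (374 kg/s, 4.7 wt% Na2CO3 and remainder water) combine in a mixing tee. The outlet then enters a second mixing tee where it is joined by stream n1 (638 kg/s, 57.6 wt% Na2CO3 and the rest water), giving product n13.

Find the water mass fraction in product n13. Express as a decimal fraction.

0.713

Overall, product flow = 1798 kg/s.
water in = 786×0.834 + 374×0.953 + 638×0.424 = 1282.5 kg/s.
water fraction in n13 = 0.713.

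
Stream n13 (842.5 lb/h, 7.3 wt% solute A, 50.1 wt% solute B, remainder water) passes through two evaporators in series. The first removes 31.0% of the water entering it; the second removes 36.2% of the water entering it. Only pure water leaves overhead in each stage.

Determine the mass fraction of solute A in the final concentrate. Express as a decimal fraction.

0.096

water in feed = 842.5×0.426 = 358.9 lb/h.
After stage 1: water left = (1−0.310)×358.9 = 247.64; stream total = 731.24 lb/h.
After stage 2: water left = (1−0.362)×247.64 = 158; final concentrate = 641.59 lb/h.
solute A fraction = 61.502/641.59 = 0.096.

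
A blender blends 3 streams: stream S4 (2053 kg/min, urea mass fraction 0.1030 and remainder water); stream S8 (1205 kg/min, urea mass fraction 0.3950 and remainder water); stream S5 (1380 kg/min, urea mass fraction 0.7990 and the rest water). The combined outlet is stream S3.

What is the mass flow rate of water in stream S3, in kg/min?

2848 kg/min

water out = water in = 2053×0.897 + 1205×0.605 + 1380×0.201 = 2847.9 kg/min.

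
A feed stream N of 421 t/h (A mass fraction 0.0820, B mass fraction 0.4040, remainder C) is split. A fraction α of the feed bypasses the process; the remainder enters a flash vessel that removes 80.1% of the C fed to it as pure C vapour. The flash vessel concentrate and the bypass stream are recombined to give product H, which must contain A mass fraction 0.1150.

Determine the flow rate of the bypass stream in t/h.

All 421×0.082 = 34.522 t/h of A reaches H, so H = 34.522/0.115 = 300.19 t/h and vapour = 120.81 t/h.
The evaporator receives (1−α)·421 of feed at 0.514 C and removes 0.801 of that C:
0.801×0.514×(1−α)×421 = 120.81
(1−α) = 120.81/173.33 = 0.6970;  α = 0.3030.
Bypass flow = 0.3030×421 = 127.57 t/h.

127.6 t/h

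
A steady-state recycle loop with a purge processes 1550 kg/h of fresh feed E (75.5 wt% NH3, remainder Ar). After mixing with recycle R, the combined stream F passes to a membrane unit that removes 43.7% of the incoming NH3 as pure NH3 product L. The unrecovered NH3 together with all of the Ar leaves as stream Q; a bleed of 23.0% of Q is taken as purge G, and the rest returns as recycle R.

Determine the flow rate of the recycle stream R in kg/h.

Ar enters only via E and leaves only via the purge: 1550×0.245 = 0.230×(Ar in Q), and the membrane unit passes all Ar, so Ar in F = Ar in Q = 1651.1 kg/h.
NH3 in F: m_A = 1550×0.755 + (1−0.230)·(1−0.437)·m_A, so m_A = 1170.2/0.5665 = 2065.8 kg/h.
Q = (1−0.437)×2065.8 + 1651.1 = 2814.1 kg/h.
Recycle R = (1−0.230)×2814.1 = 2166.9 kg/h.

2167 kg/h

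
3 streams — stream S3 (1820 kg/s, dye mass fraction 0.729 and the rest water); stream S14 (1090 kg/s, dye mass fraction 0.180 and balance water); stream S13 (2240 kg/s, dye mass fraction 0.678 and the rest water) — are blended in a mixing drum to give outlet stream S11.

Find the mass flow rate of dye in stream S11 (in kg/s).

dye out = dye in = 1820×0.729 + 1090×0.180 + 2240×0.678 = 3041.7 kg/s.

3042 kg/s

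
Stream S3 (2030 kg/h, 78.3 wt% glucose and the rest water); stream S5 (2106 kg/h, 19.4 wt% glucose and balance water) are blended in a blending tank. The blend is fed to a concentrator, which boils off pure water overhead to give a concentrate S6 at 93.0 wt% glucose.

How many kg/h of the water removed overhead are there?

glucose entering = 2030×0.783 + 2106×0.194 = 1998.1 kg/h.
All glucose reports to S6, so S6 = 1998.1/0.930 = 2148.4 kg/h.
Total feed = 4136 kg/h; overhead = 4136 − 2148.4 = 1987.6 kg/h.

1988 kg/h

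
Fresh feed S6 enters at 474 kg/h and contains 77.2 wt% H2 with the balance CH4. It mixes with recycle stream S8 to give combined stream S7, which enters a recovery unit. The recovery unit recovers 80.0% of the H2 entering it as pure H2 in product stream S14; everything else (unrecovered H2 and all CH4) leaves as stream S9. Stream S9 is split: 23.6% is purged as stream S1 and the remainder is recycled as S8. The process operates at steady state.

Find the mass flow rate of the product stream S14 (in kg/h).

H2 in S7: m_A = 474×0.772 + (1−0.236)·(1−0.800)·m_A, so m_A = 365.93/0.8472 = 431.93 kg/h.
Product S14 = 0.800×431.93 = 345.54 kg/h.

345.5 kg/h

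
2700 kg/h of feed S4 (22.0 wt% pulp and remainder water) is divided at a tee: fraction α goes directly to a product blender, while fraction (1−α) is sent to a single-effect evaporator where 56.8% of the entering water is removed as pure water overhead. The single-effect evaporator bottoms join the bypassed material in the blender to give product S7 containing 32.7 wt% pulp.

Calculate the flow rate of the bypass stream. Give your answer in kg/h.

All 2700×0.220 = 594 kg/h of pulp reaches S7, so S7 = 594/0.327 = 1816.5 kg/h and vapour = 883.49 kg/h.
The evaporator receives (1−α)·2700 of feed at 0.780 water and removes 0.568 of that water:
0.568×0.780×(1−α)×2700 = 883.49
(1−α) = 883.49/1196.2 = 0.7386;  α = 0.2614.
Bypass flow = 0.2614×2700 = 705.85 kg/h.

705.9 kg/h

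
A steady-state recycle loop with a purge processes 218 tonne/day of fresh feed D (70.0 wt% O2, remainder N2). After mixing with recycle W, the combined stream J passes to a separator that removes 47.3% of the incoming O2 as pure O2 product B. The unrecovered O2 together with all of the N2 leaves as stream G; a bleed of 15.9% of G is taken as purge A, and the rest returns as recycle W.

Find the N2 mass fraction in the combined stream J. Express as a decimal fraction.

0.600

N2 enters only via D and leaves only via the purge: 218×0.300 = 0.159×(N2 in G), and the separator passes all N2, so N2 in J = N2 in G = 411.32 tonne/day.
O2 in J: m_A = 218×0.700 + (1−0.159)·(1−0.473)·m_A, so m_A = 152.6/0.5568 = 274.07 tonne/day.
J = 274.07 + 411.32 = 685.39 tonne/day.
N2 fraction in J = 411.32/685.39 = 0.600.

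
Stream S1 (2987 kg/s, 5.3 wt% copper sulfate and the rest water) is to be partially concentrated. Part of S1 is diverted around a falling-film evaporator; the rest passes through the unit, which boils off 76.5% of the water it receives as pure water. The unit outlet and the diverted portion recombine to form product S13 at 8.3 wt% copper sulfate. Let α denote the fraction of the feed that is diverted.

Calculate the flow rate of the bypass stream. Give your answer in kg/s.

All 2987×0.053 = 158.31 kg/s of copper sulfate reaches S13, so S13 = 158.31/0.083 = 1907.4 kg/s and vapour = 1079.6 kg/s.
The evaporator receives (1−α)·2987 of feed at 0.947 water and removes 0.765 of that water:
0.765×0.947×(1−α)×2987 = 1079.6
(1−α) = 1079.6/2163.9 = 0.4989;  α = 0.5011.
Bypass flow = 0.5011×2987 = 1496.7 kg/s.

1497 kg/s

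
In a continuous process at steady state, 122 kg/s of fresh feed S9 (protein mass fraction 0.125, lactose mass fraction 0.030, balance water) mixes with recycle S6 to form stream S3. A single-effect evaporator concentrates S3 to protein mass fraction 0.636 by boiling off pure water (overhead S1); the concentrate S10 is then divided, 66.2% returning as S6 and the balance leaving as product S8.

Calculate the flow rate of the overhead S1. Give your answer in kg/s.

Overall protein balance (none leaves overhead): protein in fresh feed = protein in product, i.e. 122×0.125 = (1−0.662)·S10·0.636.
S10 = 15.25/(0.636×0.338) = 70.941 kg/s.
Recycle S6 = 0.662×70.941 = 46.963 kg/s.
Combined feed S3 = 122 + 46.963 = 168.96 kg/s.
Overhead S1 = S3 − S10 = 168.96 − 70.941 = 98.022 kg/s.

98.02 kg/s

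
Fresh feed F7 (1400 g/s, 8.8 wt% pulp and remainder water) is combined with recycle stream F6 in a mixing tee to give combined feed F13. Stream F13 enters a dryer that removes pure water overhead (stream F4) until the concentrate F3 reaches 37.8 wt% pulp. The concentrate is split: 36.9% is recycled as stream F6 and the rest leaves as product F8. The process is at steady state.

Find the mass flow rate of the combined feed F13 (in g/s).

Overall pulp balance (none leaves overhead): pulp in fresh feed = pulp in product, i.e. 1400×0.088 = (1−0.369)·F3·0.378.
F3 = 123.2/(0.378×0.631) = 516.52 g/s.
Recycle F6 = 0.369×516.52 = 190.6 g/s.
Combined feed F13 = 1400 + 190.6 = 1590.6 g/s.

1591 g/s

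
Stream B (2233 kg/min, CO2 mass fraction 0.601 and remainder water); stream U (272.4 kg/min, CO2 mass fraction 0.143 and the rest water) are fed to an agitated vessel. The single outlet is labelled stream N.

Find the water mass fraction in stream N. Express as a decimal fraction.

0.449

Total flow out = 2233 + 272.4 = 2505.4 kg/min.
water in = 2233×0.399 + 272.4×0.857 = 1124.4 kg/min.
water mass fraction in N = 1124.4/2505.4 = 0.449.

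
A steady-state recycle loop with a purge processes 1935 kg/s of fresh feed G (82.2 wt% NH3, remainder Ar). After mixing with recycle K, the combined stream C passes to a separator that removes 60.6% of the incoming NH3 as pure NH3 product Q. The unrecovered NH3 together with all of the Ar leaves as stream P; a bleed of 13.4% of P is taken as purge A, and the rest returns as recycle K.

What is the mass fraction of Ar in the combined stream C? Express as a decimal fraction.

Ar enters only via G and leaves only via the purge: 1935×0.178 = 0.134×(Ar in P), and the separator passes all Ar, so Ar in C = Ar in P = 2570.4 kg/s.
NH3 in C: m_A = 1935×0.822 + (1−0.134)·(1−0.606)·m_A, so m_A = 1590.6/0.6588 = 2414.4 kg/s.
C = 2414.4 + 2570.4 = 4984.7 kg/s.
Ar fraction in C = 2570.4/4984.7 = 0.5156.

0.5156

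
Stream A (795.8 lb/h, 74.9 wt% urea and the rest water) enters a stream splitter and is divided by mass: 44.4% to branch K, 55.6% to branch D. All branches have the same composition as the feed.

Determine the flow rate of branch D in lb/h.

442.5 lb/h

Branch D flow = 0.556×795.8 = 442.46 lb/h.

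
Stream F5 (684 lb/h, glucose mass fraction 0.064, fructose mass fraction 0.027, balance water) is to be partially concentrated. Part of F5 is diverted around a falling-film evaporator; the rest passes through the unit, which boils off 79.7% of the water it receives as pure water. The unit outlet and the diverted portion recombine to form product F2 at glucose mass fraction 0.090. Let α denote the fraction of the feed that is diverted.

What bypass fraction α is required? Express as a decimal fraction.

0.601

All 684×0.064 = 43.776 lb/h of glucose reaches F2, so F2 = 43.776/0.090 = 486.4 lb/h and vapour = 197.6 lb/h.
The evaporator receives (1−α)·684 of feed at 0.909 water and removes 0.797 of that water:
0.797×0.909×(1−α)×684 = 197.6
(1−α) = 197.6/495.54 = 0.3988;  α = 0.6012.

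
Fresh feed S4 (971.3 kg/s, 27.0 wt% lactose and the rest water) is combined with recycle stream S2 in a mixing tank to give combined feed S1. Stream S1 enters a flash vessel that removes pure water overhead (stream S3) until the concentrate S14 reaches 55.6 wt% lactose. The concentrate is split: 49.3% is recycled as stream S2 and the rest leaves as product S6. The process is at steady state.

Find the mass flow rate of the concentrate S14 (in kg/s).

930.3 kg/s

Overall lactose balance (none leaves overhead): lactose in fresh feed = lactose in product, i.e. 971.3×0.270 = (1−0.493)·S14·0.556.
S14 = 262.25/(0.556×0.507) = 930.32 kg/s.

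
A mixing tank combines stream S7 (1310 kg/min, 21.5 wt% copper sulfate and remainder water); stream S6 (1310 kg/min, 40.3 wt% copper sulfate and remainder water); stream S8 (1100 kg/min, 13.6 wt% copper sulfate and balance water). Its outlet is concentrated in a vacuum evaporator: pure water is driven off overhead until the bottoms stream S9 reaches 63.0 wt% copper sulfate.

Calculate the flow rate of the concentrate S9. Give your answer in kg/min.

1523 kg/min

copper sulfate entering = 1310×0.215 + 1310×0.403 + 1100×0.136 = 959.18 kg/min.
All copper sulfate reports to S9, so S9 = 959.18/0.630 = 1522.5 kg/min.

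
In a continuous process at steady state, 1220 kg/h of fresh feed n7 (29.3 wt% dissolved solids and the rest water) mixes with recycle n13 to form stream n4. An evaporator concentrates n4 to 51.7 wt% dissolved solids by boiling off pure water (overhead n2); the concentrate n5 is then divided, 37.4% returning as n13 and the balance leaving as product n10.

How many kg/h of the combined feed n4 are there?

Overall dissolved solids balance (none leaves overhead): dissolved solids in fresh feed = dissolved solids in product, i.e. 1220×0.293 = (1−0.374)·n5·0.517.
n5 = 357.46/(0.517×0.626) = 1104.5 kg/h.
Recycle n13 = 0.374×1104.5 = 413.08 kg/h.
Combined feed n4 = 1220 + 413.08 = 1633.1 kg/h.

1633 kg/h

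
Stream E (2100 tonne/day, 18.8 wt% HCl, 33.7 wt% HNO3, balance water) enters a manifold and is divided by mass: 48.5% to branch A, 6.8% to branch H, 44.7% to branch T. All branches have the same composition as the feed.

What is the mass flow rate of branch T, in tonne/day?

938.7 tonne/day

Branch T flow = 0.447×2100 = 938.7 tonne/day.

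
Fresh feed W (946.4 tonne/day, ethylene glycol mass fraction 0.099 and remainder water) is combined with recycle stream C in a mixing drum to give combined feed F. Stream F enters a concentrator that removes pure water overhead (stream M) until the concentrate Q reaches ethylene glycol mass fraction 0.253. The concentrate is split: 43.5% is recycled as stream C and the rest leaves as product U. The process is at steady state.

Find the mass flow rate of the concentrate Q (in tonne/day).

655.5 tonne/day

Overall ethylene glycol balance (none leaves overhead): ethylene glycol in fresh feed = ethylene glycol in product, i.e. 946.4×0.099 = (1−0.435)·Q·0.253.
Q = 93.694/(0.253×0.565) = 655.45 tonne/day.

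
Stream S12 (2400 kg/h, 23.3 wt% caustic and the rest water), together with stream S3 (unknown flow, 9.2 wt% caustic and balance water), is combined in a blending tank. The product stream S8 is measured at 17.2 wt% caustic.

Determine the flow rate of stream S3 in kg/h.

1830 kg/h

Let S3 be the unknown flow. Total out = 2400 + S3.
caustic balance: 559.2 + 0.092·S3 = 0.172·(2400 + S3)
(0.092 − 0.172)·S3 = 0.172×2400 − 559.2 = -146.4
S3 = -146.4 / -0.080 = 1830 kg/h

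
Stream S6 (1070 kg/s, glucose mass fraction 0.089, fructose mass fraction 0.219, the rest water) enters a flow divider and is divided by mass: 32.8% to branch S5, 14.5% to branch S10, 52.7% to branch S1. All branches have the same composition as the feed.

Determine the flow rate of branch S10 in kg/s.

155.1 kg/s

Branch S10 flow = 0.145×1070 = 155.15 kg/s.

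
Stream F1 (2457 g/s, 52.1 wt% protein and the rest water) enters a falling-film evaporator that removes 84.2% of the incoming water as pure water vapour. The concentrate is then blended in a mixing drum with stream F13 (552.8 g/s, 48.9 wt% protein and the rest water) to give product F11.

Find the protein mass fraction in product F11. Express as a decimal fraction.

0.768

Vapour removed = 0.842×0.479×2457 = 990.95 g/s; concentrate = 1466 g/s.
protein reaching the mixer = 1280.1 (from concentrate) + 552.8×0.489 = 1550.4 g/s.
Product flow = 1466 + 552.8 = 2018.8 g/s; protein fraction = 0.768.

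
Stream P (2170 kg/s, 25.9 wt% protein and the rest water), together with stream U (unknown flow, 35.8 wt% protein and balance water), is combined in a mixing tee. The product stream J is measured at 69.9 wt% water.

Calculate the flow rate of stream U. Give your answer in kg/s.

Let U be the unknown flow. Total out = 2170 + U.
water balance: 1608 + 0.642·U = 0.699·(2170 + U)
(0.642 − 0.699)·U = 0.699×2170 − 1608 = -91.14
U = -91.14 / -0.057 = 1598.9 kg/s

1599 kg/s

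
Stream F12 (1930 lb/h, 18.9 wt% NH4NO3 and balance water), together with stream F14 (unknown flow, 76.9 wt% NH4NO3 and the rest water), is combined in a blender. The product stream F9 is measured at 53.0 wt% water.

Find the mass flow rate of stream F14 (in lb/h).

1814 lb/h

Let F14 be the unknown flow. Total out = 1930 + F14.
water balance: 1565.2 + 0.231·F14 = 0.530·(1930 + F14)
(0.231 − 0.530)·F14 = 0.530×1930 − 1565.2 = -542.33
F14 = -542.33 / -0.299 = 1813.8 lb/h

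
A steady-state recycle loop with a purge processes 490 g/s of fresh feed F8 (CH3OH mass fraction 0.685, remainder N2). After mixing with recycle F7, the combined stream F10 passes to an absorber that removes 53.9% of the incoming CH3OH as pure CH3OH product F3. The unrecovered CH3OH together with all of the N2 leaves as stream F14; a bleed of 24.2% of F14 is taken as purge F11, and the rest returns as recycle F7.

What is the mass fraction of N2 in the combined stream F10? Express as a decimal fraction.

0.553

N2 enters only via F8 and leaves only via the purge: 490×0.315 = 0.242×(N2 in F14), and the absorber passes all N2, so N2 in F10 = N2 in F14 = 637.81 g/s.
CH3OH in F10: m_A = 490×0.685 + (1−0.242)·(1−0.539)·m_A, so m_A = 335.65/0.6506 = 515.94 g/s.
F10 = 515.94 + 637.81 = 1153.7 g/s.
N2 fraction in F10 = 637.81/1153.7 = 0.553.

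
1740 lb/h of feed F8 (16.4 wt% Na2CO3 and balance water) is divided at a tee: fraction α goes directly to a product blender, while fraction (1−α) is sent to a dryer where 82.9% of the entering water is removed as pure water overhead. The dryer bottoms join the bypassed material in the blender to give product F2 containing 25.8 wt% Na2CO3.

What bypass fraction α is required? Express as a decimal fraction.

All 1740×0.164 = 285.36 lb/h of Na2CO3 reaches F2, so F2 = 285.36/0.258 = 1106 lb/h and vapour = 633.95 lb/h.
The evaporator receives (1−α)·1740 of feed at 0.836 water and removes 0.829 of that water:
0.829×0.836×(1−α)×1740 = 633.95
(1−α) = 633.95/1205.9 = 0.5257;  α = 0.4743.

0.474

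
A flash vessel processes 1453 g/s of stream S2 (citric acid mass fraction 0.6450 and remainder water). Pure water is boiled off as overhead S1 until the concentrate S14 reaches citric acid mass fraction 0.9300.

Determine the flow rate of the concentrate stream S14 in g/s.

1008 g/s

citric acid is conserved: 1453×0.645 = 937.19 g/s all reports to the concentrate.
Concentrate = 937.19/(target fraction) = 1007.7 g/s.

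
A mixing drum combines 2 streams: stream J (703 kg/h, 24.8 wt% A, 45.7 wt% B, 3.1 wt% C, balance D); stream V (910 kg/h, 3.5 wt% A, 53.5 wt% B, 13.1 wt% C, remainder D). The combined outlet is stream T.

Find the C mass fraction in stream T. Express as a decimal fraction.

Total flow out = 703 + 910 = 1613 kg/h.
C in = 703×0.031 + 910×0.131 = 141 kg/h.
C mass fraction in T = 141/1613 = 0.0874.

0.0874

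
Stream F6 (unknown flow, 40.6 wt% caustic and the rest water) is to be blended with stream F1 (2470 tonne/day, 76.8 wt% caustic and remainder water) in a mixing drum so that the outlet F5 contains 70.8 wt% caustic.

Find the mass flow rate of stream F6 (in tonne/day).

490.7 tonne/day

Let F6 be the unknown flow. Total out = 2470 + F6.
caustic balance: 1897 + 0.406·F6 = 0.708·(2470 + F6)
(0.406 − 0.708)·F6 = 0.708×2470 − 1897 = -148.2
F6 = -148.2 / -0.302 = 490.73 tonne/day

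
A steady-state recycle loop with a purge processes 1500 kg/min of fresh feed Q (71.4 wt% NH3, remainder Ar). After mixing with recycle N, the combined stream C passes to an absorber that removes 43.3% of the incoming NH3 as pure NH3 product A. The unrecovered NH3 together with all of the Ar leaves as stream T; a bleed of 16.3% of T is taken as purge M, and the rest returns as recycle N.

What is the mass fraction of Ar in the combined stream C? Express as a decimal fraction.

0.564

Ar enters only via Q and leaves only via the purge: 1500×0.286 = 0.163×(Ar in T), and the absorber passes all Ar, so Ar in C = Ar in T = 2631.9 kg/min.
NH3 in C: m_A = 1500×0.714 + (1−0.163)·(1−0.433)·m_A, so m_A = 1071/0.5254 = 2038.4 kg/min.
C = 2038.4 + 2631.9 = 4670.3 kg/min.
Ar fraction in C = 2631.9/4670.3 = 0.564.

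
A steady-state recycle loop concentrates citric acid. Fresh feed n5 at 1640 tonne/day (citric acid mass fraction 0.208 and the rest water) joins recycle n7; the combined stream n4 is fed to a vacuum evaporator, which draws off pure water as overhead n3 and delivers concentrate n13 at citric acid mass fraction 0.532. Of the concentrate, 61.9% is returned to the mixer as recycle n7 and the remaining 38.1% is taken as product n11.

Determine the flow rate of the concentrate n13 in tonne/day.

Overall citric acid balance (none leaves overhead): citric acid in fresh feed = citric acid in product, i.e. 1640×0.208 = (1−0.619)·n13·0.532.
n13 = 341.12/(0.532×0.381) = 1682.9 tonne/day.

1683 tonne/day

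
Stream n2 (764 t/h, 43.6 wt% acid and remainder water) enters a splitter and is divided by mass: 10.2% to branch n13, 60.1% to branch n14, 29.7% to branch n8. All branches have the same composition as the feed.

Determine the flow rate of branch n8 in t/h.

226.9 t/h

Branch n8 flow = 0.297×764 = 226.91 t/h.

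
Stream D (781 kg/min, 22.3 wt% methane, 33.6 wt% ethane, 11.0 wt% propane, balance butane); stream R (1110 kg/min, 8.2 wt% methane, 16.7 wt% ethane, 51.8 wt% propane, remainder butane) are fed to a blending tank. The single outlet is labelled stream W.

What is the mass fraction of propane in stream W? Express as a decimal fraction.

0.349

Total flow out = 781 + 1110 = 1891 kg/min.
propane in = 781×0.110 + 1110×0.518 = 660.89 kg/min.
propane mass fraction in W = 660.89/1891 = 0.349.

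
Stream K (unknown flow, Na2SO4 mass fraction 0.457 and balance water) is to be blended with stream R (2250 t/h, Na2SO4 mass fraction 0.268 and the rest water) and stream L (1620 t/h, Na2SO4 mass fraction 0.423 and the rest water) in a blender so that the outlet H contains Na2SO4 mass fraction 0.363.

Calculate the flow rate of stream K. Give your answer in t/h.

Let K be the unknown flow. Total out = 3870 + K.
Na2SO4 balance: 1288.3 + 0.457·K = 0.363·(3870 + K)
(0.457 − 0.363)·K = 0.363×3870 − 1288.3 = 116.55
K = 116.55 / 0.094 = 1239.9 t/h

1240 t/h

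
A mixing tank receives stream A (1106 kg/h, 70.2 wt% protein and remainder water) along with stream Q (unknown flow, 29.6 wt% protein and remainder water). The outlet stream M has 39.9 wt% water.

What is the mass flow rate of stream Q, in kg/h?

366.2 kg/h

Let Q be the unknown flow. Total out = 1106 + Q.
water balance: 329.59 + 0.704·Q = 0.399·(1106 + Q)
(0.704 − 0.399)·Q = 0.399×1106 − 329.59 = 111.71
Q = 111.71 / 0.305 = 366.25 kg/h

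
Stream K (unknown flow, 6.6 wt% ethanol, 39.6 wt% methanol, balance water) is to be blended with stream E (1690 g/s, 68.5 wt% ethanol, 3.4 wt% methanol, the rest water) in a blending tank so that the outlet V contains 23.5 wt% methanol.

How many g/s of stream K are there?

2110 g/s

Let K be the unknown flow. Total out = 1690 + K.
methanol balance: 57.46 + 0.396·K = 0.235·(1690 + K)
(0.396 − 0.235)·K = 0.235×1690 − 57.46 = 339.69
K = 339.69 / 0.161 = 2109.9 g/s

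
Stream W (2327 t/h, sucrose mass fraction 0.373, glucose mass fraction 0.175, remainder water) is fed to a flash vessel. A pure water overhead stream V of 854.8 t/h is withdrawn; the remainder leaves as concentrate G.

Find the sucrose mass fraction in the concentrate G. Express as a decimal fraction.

sucrose is not removed: 2327×0.373 = 867.97 t/h of sucrose enters G.
Concentrate = 2327 − 854.8 = 1472.2 t/h.
Mass fraction = 867.97/1472.2 = 0.590.

0.590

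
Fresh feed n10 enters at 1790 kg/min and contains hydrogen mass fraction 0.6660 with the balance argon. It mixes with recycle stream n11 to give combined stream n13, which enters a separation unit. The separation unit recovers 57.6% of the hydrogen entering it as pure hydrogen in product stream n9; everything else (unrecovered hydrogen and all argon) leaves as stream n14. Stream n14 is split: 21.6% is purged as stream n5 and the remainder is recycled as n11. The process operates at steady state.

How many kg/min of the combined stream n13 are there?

4554 kg/min

argon enters only via n10 and leaves only via the purge: 1790×0.334 = 0.216×(argon in n14), and the separation unit passes all argon, so argon in n13 = argon in n14 = 2767.9 kg/min.
hydrogen in n13: m_A = 1790×0.666 + (1−0.216)·(1−0.576)·m_A, so m_A = 1192.1/0.6676 = 1785.8 kg/min.
n13 = 1785.8 + 2767.9 = 4553.6 kg/min.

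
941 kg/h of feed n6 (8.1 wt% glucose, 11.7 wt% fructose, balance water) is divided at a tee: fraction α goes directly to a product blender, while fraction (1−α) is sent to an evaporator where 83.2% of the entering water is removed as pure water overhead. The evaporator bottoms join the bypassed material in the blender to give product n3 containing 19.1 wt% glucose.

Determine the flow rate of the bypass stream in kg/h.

All 941×0.081 = 76.221 kg/h of glucose reaches n3, so n3 = 76.221/0.191 = 399.06 kg/h and vapour = 541.94 kg/h.
The evaporator receives (1−α)·941 of feed at 0.802 water and removes 0.832 of that water:
0.832×0.802×(1−α)×941 = 541.94
(1−α) = 541.94/627.9 = 0.8631;  α = 0.1369.
Bypass flow = 0.1369×941 = 128.82 kg/h.

128.8 kg/h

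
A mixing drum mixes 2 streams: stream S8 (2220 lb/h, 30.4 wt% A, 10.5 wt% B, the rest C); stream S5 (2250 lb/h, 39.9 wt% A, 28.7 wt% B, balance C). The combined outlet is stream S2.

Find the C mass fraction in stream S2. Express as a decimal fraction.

0.4516

Total flow out = 2220 + 2250 = 4470 lb/h.
C in = 2220×0.591 + 2250×0.314 = 2018.5 lb/h.
C mass fraction in S2 = 2018.5/4470 = 0.4516.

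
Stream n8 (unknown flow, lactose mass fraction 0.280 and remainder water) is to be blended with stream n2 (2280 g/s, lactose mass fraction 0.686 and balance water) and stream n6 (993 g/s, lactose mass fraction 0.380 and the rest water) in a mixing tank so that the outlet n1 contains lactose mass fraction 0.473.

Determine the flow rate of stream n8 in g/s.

2038 g/s

Let n8 be the unknown flow. Total out = 3273 + n8.
lactose balance: 1941.4 + 0.280·n8 = 0.473·(3273 + n8)
(0.280 − 0.473)·n8 = 0.473×3273 − 1941.4 = -393.29
n8 = -393.29 / -0.193 = 2037.8 g/s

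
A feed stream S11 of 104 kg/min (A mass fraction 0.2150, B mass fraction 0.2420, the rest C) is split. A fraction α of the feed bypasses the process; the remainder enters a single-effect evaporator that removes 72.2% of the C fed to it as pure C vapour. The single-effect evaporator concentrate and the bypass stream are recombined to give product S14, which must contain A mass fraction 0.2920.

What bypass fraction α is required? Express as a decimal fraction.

0.327

All 104×0.215 = 22.36 kg/min of A reaches S14, so S14 = 22.36/0.292 = 76.575 kg/min and vapour = 27.425 kg/min.
The evaporator receives (1−α)·104 of feed at 0.543 C and removes 0.722 of that C:
0.722×0.543×(1−α)×104 = 27.425
(1−α) = 27.425/40.773 = 0.6726;  α = 0.3274.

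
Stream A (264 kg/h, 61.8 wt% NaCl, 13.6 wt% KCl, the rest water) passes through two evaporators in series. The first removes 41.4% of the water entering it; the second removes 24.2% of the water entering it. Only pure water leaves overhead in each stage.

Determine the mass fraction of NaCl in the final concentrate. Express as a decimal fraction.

water in feed = 264×0.246 = 64.944 kg/h.
After stage 1: water left = (1−0.414)×64.944 = 38.057; stream total = 237.11 kg/h.
After stage 2: water left = (1−0.242)×38.057 = 28.847; final concentrate = 227.9 kg/h.
NaCl fraction = 163.15/227.9 = 0.7159.

0.7159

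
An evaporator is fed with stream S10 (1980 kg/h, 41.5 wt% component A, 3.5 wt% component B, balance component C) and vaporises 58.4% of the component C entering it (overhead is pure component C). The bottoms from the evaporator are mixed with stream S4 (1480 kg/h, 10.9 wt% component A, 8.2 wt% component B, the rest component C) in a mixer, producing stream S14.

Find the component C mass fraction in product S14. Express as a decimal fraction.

Vapour removed = 0.584×0.550×1980 = 635.98 kg/h; concentrate = 1344 kg/h.
component C reaching the mixer = 453.02 (from concentrate) + 1480×0.809 = 1650.3 kg/h.
Product flow = 1344 + 1480 = 2824 kg/h; component C fraction = 0.5844.

0.5844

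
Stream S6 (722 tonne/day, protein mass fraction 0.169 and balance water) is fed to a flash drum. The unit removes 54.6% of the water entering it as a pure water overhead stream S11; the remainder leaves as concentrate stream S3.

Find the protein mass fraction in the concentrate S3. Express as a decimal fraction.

protein is not removed: 722×0.169 = 122.02 tonne/day of protein enters S3.
water entering = 722×0.831 = 599.98 tonne/day; overhead removed = 0.546×599.98 = 327.59 tonne/day.
Concentrate = 722 − 327.59 = 394.41 tonne/day.
Mass fraction = 122.02/394.41 = 0.309.

0.309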